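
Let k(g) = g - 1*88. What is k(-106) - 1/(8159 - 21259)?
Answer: -2541399/13100 ≈ -194.00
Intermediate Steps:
k(g) = -88 + g (k(g) = g - 88 = -88 + g)
k(-106) - 1/(8159 - 21259) = (-88 - 106) - 1/(8159 - 21259) = -194 - 1/(-13100) = -194 - 1*(-1/13100) = -194 + 1/13100 = -2541399/13100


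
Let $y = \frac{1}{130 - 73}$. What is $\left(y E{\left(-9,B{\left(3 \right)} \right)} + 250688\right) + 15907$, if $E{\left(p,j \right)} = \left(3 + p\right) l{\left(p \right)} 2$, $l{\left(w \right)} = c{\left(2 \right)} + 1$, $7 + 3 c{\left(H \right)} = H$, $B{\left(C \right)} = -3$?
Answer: $\frac{15195923}{57} \approx 2.666 \cdot 10^{5}$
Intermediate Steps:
$c{\left(H \right)} = - \frac{7}{3} + \frac{H}{3}$
$y = \frac{1}{57} \approx 0.017544$
$l{\left(w \right)} = - \frac{2}{3}$ ($l{\left(w \right)} = \left(- \frac{7}{3} + \frac{1}{3} \cdot 2\right) + 1 = \left(- \frac{7}{3} + \frac{2}{3}\right) + 1 = - \frac{5}{3} + 1 = - \frac{2}{3}$)
$E{\left(p,j \right)} = -4 - \frac{4 p}{3}$ ($E{\left(p,j \right)} = \left(3 + p\right) \left(- \frac{2}{3}\right) 2 = \left(-2 - \frac{2 p}{3}\right) 2 = -4 - \frac{4 p}{3}$)
$\left(y E{\left(-9,B{\left(3 \right)} \right)} + 250688\right) + 15907 = \left(\frac{-4 - -12}{57} + 250688\right) + 15907 = \left(\frac{-4 + 12}{57} + 250688\right) + 15907 = \left(\frac{1}{57} \cdot 8 + 250688\right) + 15907 = \left(\frac{8}{57} + 250688\right) + 15907 = \frac{14289224}{57} + 15907 = \frac{15195923}{57}$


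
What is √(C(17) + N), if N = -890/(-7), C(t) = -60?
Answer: √3290/7 ≈ 8.1941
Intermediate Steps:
N = 890/7 (N = -890*(-⅐) = 890/7 ≈ 127.14)
√(C(17) + N) = √(-60 + 890/7) = √(470/7) = √3290/7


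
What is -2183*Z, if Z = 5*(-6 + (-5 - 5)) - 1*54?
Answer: 292522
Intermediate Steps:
Z = -134 (Z = 5*(-6 - 10) - 54 = 5*(-16) - 54 = -80 - 54 = -134)
-2183*Z = -2183*(-134) = 292522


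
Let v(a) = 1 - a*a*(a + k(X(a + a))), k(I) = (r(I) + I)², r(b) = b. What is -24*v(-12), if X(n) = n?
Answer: 7921128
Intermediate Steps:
k(I) = 4*I² (k(I) = (I + I)² = (2*I)² = 4*I²)
v(a) = 1 - a²*(a + 16*a²) (v(a) = 1 - a*a*(a + 4*(a + a)²) = 1 - a²*(a + 4*(2*a)²) = 1 - a²*(a + 4*(4*a²)) = 1 - a²*(a + 16*a²))
-24*v(-12) = -24*(1 - 1*(-12)³ - 16*(-12)⁴) = -24*(1 - 1*(-1728) - 16*20736) = -24*(1 + 1728 - 331776) = -24*(-330047) = 7921128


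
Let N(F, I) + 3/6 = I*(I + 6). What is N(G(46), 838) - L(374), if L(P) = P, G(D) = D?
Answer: 1413795/2 ≈ 7.0690e+5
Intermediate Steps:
N(F, I) = -½ + I*(6 + I) (N(F, I) = -½ + I*(I + 6) = -½ + I*(6 + I))
N(G(46), 838) - L(374) = (-½ + 838² + 6*838) - 1*374 = (-½ + 702244 + 5028) - 374 = 1414543/2 - 374 = 1413795/2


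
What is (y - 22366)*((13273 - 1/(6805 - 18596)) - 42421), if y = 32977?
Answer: -3646831634937/11791 ≈ -3.0929e+8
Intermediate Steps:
(y - 22366)*((13273 - 1/(6805 - 18596)) - 42421) = (32977 - 22366)*((13273 - 1/(6805 - 18596)) - 42421) = 10611*((13273 - 1/(-11791)) - 42421) = 10611*((13273 - 1*(-1/11791)) - 42421) = 10611*((13273 + 1/11791) - 42421) = 10611*(156501944/11791 - 42421) = 10611*(-343684067/11791) = -3646831634937/11791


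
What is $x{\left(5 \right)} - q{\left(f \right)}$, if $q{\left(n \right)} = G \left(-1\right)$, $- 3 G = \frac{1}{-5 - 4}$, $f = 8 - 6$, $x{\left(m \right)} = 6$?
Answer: $\frac{163}{27} \approx 6.037$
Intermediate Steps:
$f = 2$
$G = \frac{1}{27}$ ($G = - \frac{1}{3 \left(-5 - 4\right)} = - \frac{1}{3 \left(-9\right)} = \left(- \frac{1}{3}\right) \left(- \frac{1}{9}\right) = \frac{1}{27} \approx 0.037037$)
$q{\left(n \right)} = - \frac{1}{27}$ ($q{\left(n \right)} = \frac{1}{27} \left(-1\right) = - \frac{1}{27}$)
$x{\left(5 \right)} - q{\left(f \right)} = 6 - - \frac{1}{27} = 6 + \frac{1}{27} = \frac{163}{27}$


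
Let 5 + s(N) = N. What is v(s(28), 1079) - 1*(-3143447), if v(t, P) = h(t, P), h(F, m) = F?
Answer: 3143470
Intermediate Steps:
s(N) = -5 + N
v(t, P) = t
v(s(28), 1079) - 1*(-3143447) = (-5 + 28) - 1*(-3143447) = 23 + 3143447 = 3143470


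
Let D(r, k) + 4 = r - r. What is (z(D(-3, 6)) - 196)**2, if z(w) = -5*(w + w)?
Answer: 24336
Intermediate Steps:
D(r, k) = -4 (D(r, k) = -4 + (r - r) = -4 + 0 = -4)
z(w) = -10*w
(z(D(-3, 6)) - 196)**2 = (-10*(-4) - 196)**2 = (40 - 196)**2 = (-156)**2 = 24336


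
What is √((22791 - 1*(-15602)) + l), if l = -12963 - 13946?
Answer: 6*√319 ≈ 107.16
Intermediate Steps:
l = -26909
√((22791 - 1*(-15602)) + l) = √((22791 - 1*(-15602)) - 26909) = √((22791 + 15602) - 26909) = √(38393 - 26909) = √11484 = 6*√319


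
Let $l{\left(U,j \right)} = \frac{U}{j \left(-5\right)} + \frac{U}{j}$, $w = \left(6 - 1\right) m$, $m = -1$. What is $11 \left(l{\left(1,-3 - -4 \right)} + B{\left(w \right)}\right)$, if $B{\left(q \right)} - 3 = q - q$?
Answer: $\frac{209}{5} \approx 41.8$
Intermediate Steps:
$w = -5$ ($w = \left(6 - 1\right) \left(-1\right) = 5 \left(-1\right) = -5$)
$B{\left(q \right)} = 3$ ($B{\left(q \right)} = 3 + \left(q - q\right) = 3 + 0 = 3$)
$l{\left(U,j \right)} = \frac{4 U}{5 j}$ ($l{\left(U,j \right)} = \frac{U}{\left(-5\right) j} + \frac{U}{j} = U \left(- \frac{1}{5 j}\right) + \frac{U}{j} = - \frac{U}{5 j} + \frac{U}{j} = \frac{4 U}{5 j}$)
$11 \left(l{\left(1,-3 - -4 \right)} + B{\left(w \right)}\right) = 11 \left(\frac{4}{5} \cdot 1 \frac{1}{-3 - -4} + 3\right) = 11 \left(\frac{4}{5} \cdot 1 \frac{1}{-3 + 4} + 3\right) = 11 \left(\frac{4}{5} \cdot 1 \cdot 1^{-1} + 3\right) = 11 \left(\frac{4}{5} \cdot 1 \cdot 1 + 3\right) = 11 \left(\frac{4}{5} + 3\right) = 11 \cdot \frac{19}{5} = \frac{209}{5}$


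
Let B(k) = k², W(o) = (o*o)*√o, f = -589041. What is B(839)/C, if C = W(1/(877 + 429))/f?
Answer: -707222062220232996*√1306 ≈ -2.5558e+19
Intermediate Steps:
W(o) = o^(5/2) (W(o) = o²*√o = o^(5/2))
C = -√1306/1312124532809256 (C = (1/(877 + 429))^(5/2)/(-589041) = (1/1306)^(5/2)*(-1/589041) = (√1306/2227560616)*(-1/589041) = -√1306/1312124532809256 ≈ -2.7542e-14)
B(839)/C = 839²/((-√1306/1312124532809256)) = 703921*(-1004689535076*√1306) = -707222062220232996*√1306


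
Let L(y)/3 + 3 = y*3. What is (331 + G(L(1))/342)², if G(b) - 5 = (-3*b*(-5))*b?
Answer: 12815824849/116964 ≈ 1.0957e+5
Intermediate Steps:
L(y) = -9 + 9*y (L(y) = -9 + 3*(y*3) = -9 + 3*(3*y) = -9 + 9*y)
G(b) = 5 + 15*b² (G(b) = 5 + (-3*b*(-5))*b = 5 + (15*b)*b = 5 + 15*b²)
(331 + G(L(1))/342)² = (331 + (5 + 15*(-9 + 9*1)²)/342)² = (331 + (5 + 15*(-9 + 9)²)*(1/342))² = (331 + (5 + 15*0²)*(1/342))² = (331 + (5 + 15*0)*(1/342))² = (331 + (5 + 0)*(1/342))² = (331 + 5*(1/342))² = (331 + 5/342)² = (113207/342)² = 12815824849/116964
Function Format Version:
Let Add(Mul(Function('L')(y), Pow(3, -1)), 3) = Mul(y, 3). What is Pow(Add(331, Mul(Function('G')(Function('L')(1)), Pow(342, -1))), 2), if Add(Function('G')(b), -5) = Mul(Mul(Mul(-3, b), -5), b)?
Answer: Rational(12815824849, 116964) ≈ 1.0957e+5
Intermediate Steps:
Function('L')(y) = Add(-9, Mul(9, y)) (Function('L')(y) = Add(-9, Mul(3, Mul(y, 3))) = Add(-9, Mul(3, Mul(3, y))) = Add(-9, Mul(9, y)))
Function('G')(b) = Add(5, Mul(15, Pow(b, 2))) (Function('G')(b) = Add(5, Mul(Mul(Mul(-3, b), -5), b)) = Add(5, Mul(Mul(15, b), b)) = Add(5, Mul(15, Pow(b, 2))))
Pow(Add(331, Mul(Function('G')(Function('L')(1)), Pow(342, -1))), 2) = Pow(Add(331, Mul(Add(5, Mul(15, Pow(Add(-9, Mul(9, 1)), 2))), Pow(342, -1))), 2) = Pow(Add(331, Mul(Add(5, Mul(15, Pow(Add(-9, 9), 2))), Rational(1, 342))), 2) = Pow(Add(331, Mul(Add(5, Mul(15, Pow(0, 2))), Rational(1, 342))), 2) = Pow(Add(331, Mul(Add(5, Mul(15, 0)), Rational(1, 342))), 2) = Pow(Add(331, Mul(Add(5, 0), Rational(1, 342))), 2) = Pow(Add(331, Mul(5, Rational(1, 342))), 2) = Pow(Add(331, Rational(5, 342)), 2) = Pow(Rational(113207, 342), 2) = Rational(12815824849, 116964)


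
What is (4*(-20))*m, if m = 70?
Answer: -5600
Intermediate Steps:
(4*(-20))*m = (4*(-20))*70 = -80*70 = -5600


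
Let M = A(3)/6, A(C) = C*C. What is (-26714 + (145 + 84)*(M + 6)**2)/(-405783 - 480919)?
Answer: 55331/3546808 ≈ 0.015600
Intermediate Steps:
A(C) = C**2
M = 3/2 (M = 3**2/6 = 9*(1/6) = 3/2 ≈ 1.5000)
(-26714 + (145 + 84)*(M + 6)**2)/(-405783 - 480919) = (-26714 + (145 + 84)*(3/2 + 6)**2)/(-405783 - 480919) = (-26714 + 229*(15/2)**2)/(-886702) = (-26714 + 229*(225/4))*(-1/886702) = (-26714 + 51525/4)*(-1/886702) = -55331/4*(-1/886702) = 55331/3546808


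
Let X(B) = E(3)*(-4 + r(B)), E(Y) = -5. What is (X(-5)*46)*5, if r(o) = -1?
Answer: 5750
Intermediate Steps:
X(B) = 25 (X(B) = -5*(-4 - 1) = -5*(-5) = 25)
(X(-5)*46)*5 = (25*46)*5 = 1150*5 = 5750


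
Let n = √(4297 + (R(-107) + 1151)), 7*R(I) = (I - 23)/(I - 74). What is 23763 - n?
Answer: 23763 - √8745779182/1267 ≈ 23689.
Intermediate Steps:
R(I) = (-23 + I)/(7*(-74 + I)) (R(I) = ((I - 23)/(I - 74))/7 = ((-23 + I)/(-74 + I))/7 = (-23 + I)/(7*(-74 + I)))
n = √8745779182/1267 (n = √(4297 + ((-23 - 107)/(7*(-74 - 107)) + 1151)) = √(4297 + ((⅐)*(-130)/(-181) + 1151)) = √(4297 + ((⅐)*(-1/181)*(-130) + 1151)) = √(4297 + (130/1267 + 1151)) = √(4297 + 1458447/1267) = √(6902746/1267) = √8745779182/1267 ≈ 73.811)
23763 - n = 23763 - √8745779182/1267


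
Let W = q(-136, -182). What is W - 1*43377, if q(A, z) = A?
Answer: -43513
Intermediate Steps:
W = -136
W - 1*43377 = -136 - 1*43377 = -136 - 43377 = -43513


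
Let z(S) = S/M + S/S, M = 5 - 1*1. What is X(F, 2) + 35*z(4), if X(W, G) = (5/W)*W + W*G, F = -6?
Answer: 63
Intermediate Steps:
M = 4 (M = 5 - 1 = 4)
X(W, G) = 5 + G*W
z(S) = 1 + S/4 (z(S) = S/4 + S/S = S*(1/4) + 1 = S/4 + 1 = 1 + S/4)
X(F, 2) + 35*z(4) = (5 + 2*(-6)) + 35*(1 + (1/4)*4) = (5 - 12) + 35*(1 + 1) = -7 + 35*2 = -7 + 70 = 63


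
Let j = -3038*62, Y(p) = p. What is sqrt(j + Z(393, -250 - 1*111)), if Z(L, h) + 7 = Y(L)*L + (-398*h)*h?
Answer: 2*I*sqrt(12975418) ≈ 7204.3*I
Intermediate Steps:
Z(L, h) = -7 + L**2 - 398*h**2 (Z(L, h) = -7 + (L*L + (-398*h)*h) = -7 + (L**2 - 398*h**2) = -7 + L**2 - 398*h**2)
j = -188356
sqrt(j + Z(393, -250 - 1*111)) = sqrt(-188356 + (-7 + 393**2 - 398*(-250 - 1*111)**2)) = sqrt(-188356 + (-7 + 154449 - 398*(-250 - 111)**2)) = sqrt(-188356 + (-7 + 154449 - 398*(-361)**2)) = sqrt(-188356 + (-7 + 154449 - 398*130321)) = sqrt(-188356 + (-7 + 154449 - 51867758)) = sqrt(-188356 - 51713316) = sqrt(-51901672) = 2*I*sqrt(12975418)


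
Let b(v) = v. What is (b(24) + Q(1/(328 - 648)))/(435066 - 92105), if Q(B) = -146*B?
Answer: 3913/54873760 ≈ 7.1309e-5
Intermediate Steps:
(b(24) + Q(1/(328 - 648)))/(435066 - 92105) = (24 - 146/(328 - 648))/(435066 - 92105) = (24 - 146/(-320))/342961 = (24 - 146*(-1/320))*(1/342961) = (24 + 73/160)*(1/342961) = (3913/160)*(1/342961) = 3913/54873760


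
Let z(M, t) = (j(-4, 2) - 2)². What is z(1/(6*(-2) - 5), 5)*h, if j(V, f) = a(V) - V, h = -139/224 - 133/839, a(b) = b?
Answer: -146413/46984 ≈ -3.1162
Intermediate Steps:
h = -146413/187936 (h = -139*1/224 - 133*1/839 = -139/224 - 133/839 = -146413/187936 ≈ -0.77906)
j(V, f) = 0 (j(V, f) = V - V = 0)
z(M, t) = 4 (z(M, t) = (0 - 2)² = (-2)² = 4)
z(1/(6*(-2) - 5), 5)*h = 4*(-146413/187936) = -146413/46984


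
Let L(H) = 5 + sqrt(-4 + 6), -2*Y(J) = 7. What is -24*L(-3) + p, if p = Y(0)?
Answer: -247/2 - 24*sqrt(2) ≈ -157.44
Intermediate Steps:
Y(J) = -7/2 (Y(J) = -1/2*7 = -7/2)
p = -7/2 ≈ -3.5000
L(H) = 5 + sqrt(2)
-24*L(-3) + p = -24*(5 + sqrt(2)) - 7/2 = (-120 - 24*sqrt(2)) - 7/2 = -247/2 - 24*sqrt(2)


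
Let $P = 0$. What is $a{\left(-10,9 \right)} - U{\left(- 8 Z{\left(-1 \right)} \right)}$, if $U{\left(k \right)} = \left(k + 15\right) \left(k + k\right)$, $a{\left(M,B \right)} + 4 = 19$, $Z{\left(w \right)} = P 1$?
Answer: $15$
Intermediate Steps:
$Z{\left(w \right)} = 0$ ($Z{\left(w \right)} = 0 \cdot 1 = 0$)
$a{\left(M,B \right)} = 15$ ($a{\left(M,B \right)} = -4 + 19 = 15$)
$U{\left(k \right)} = 2 k \left(15 + k\right)$ ($U{\left(k \right)} = \left(15 + k\right) 2 k = 2 k \left(15 + k\right)$)
$a{\left(-10,9 \right)} - U{\left(- 8 Z{\left(-1 \right)} \right)} = 15 - 2 \left(\left(-8\right) 0\right) \left(15 - 0\right) = 15 - 2 \cdot 0 \left(15 + 0\right) = 15 - 2 \cdot 0 \cdot 15 = 15 - 0 = 15 + 0 = 15$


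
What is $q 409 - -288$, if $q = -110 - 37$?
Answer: $-59835$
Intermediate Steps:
$q = -147$ ($q = -110 - 37 = -147$)
$q 409 - -288 = \left(-147\right) 409 - -288 = -60123 + 288 = -59835$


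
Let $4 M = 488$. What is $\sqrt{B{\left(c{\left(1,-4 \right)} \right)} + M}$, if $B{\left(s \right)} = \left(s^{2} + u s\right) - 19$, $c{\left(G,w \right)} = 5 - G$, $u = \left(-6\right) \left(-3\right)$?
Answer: $\sqrt{191} \approx 13.82$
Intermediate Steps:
$u = 18$
$M = 122$ ($M = \frac{1}{4} \cdot 488 = 122$)
$B{\left(s \right)} = -19 + s^{2} + 18 s$ ($B{\left(s \right)} = \left(s^{2} + 18 s\right) - 19 = -19 + s^{2} + 18 s$)
$\sqrt{B{\left(c{\left(1,-4 \right)} \right)} + M} = \sqrt{\left(-19 + \left(5 - 1\right)^{2} + 18 \left(5 - 1\right)\right) + 122} = \sqrt{\left(-19 + 4^{2} + 18 \cdot 4\right) + 122} = \sqrt{\left(-19 + 16 + 72\right) + 122} = \sqrt{69 + 122} = \sqrt{191}$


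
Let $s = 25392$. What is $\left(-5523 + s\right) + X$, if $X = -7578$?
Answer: $12291$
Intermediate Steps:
$\left(-5523 + s\right) + X = \left(-5523 + 25392\right) - 7578 = 19869 - 7578 = 12291$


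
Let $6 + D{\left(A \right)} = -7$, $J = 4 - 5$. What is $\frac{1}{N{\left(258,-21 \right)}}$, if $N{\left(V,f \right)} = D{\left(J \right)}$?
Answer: $- \frac{1}{13} \approx -0.076923$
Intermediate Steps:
$J = -1$ ($J = 4 - 5 = -1$)
$D{\left(A \right)} = -13$ ($D{\left(A \right)} = -6 - 7 = -13$)
$N{\left(V,f \right)} = -13$
$\frac{1}{N{\left(258,-21 \right)}} = \frac{1}{-13} = - \frac{1}{13}$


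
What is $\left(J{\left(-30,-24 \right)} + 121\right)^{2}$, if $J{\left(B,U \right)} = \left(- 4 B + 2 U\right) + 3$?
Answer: $38416$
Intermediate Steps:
$J{\left(B,U \right)} = 3 - 4 B + 2 U$
$\left(J{\left(-30,-24 \right)} + 121\right)^{2} = \left(\left(3 - -120 + 2 \left(-24\right)\right) + 121\right)^{2} = \left(\left(3 + 120 - 48\right) + 121\right)^{2} = \left(75 + 121\right)^{2} = 196^{2} = 38416$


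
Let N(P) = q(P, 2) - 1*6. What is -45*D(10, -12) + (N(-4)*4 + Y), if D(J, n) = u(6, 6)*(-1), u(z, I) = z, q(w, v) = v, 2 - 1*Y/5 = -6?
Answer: 294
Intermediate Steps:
Y = 40 (Y = 10 - 5*(-6) = 10 + 30 = 40)
D(J, n) = -6 (D(J, n) = 6*(-1) = -6)
N(P) = -4 (N(P) = 2 - 1*6 = 2 - 6 = -4)
-45*D(10, -12) + (N(-4)*4 + Y) = -45*(-6) + (-4*4 + 40) = 270 + (-16 + 40) = 270 + 24 = 294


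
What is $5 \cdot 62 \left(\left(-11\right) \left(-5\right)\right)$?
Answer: $17050$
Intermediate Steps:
$5 \cdot 62 \left(\left(-11\right) \left(-5\right)\right) = 310 \cdot 55 = 17050$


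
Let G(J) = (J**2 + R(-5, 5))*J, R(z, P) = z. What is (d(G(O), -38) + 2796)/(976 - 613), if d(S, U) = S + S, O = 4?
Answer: 2884/363 ≈ 7.9449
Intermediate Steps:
G(J) = J*(-5 + J**2) (G(J) = (J**2 - 5)*J = (-5 + J**2)*J = J*(-5 + J**2))
d(S, U) = 2*S
(d(G(O), -38) + 2796)/(976 - 613) = (2*(4*(-5 + 4**2)) + 2796)/(976 - 613) = (2*(4*(-5 + 16)) + 2796)/363 = (2*(4*11) + 2796)*(1/363) = (2*44 + 2796)*(1/363) = (88 + 2796)*(1/363) = 2884*(1/363) = 2884/363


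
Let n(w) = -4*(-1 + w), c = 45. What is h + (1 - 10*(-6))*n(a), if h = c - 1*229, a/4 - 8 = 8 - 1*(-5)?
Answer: -20436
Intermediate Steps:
a = 84 (a = 32 + 4*(8 - 1*(-5)) = 32 + 4*(8 + 5) = 32 + 4*13 = 32 + 52 = 84)
n(w) = 4 - 4*w
h = -184 (h = 45 - 1*229 = 45 - 229 = -184)
h + (1 - 10*(-6))*n(a) = -184 + (1 - 10*(-6))*(4 - 4*84) = -184 + (1 + 60)*(4 - 336) = -184 + 61*(-332) = -184 - 20252 = -20436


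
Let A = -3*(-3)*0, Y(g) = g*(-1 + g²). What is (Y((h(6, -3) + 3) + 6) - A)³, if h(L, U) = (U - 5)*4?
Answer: -1790957481984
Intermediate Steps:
h(L, U) = -20 + 4*U (h(L, U) = (-5 + U)*4 = -20 + 4*U)
A = 0 (A = 9*0 = 0)
(Y((h(6, -3) + 3) + 6) - A)³ = (((((-20 + 4*(-3)) + 3) + 6)³ - (((-20 + 4*(-3)) + 3) + 6)) - 1*0)³ = (((((-20 - 12) + 3) + 6)³ - (((-20 - 12) + 3) + 6)) + 0)³ = ((((-32 + 3) + 6)³ - ((-32 + 3) + 6)) + 0)³ = (((-29 + 6)³ - (-29 + 6)) + 0)³ = (((-23)³ - 1*(-23)) + 0)³ = ((-12167 + 23) + 0)³ = (-12144 + 0)³ = (-12144)³ = -1790957481984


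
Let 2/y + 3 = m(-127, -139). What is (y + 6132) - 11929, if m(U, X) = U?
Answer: -376806/65 ≈ -5797.0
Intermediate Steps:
y = -1/65 (y = 2/(-3 - 127) = 2/(-130) = 2*(-1/130) = -1/65 ≈ -0.015385)
(y + 6132) - 11929 = (-1/65 + 6132) - 11929 = 398579/65 - 11929 = -376806/65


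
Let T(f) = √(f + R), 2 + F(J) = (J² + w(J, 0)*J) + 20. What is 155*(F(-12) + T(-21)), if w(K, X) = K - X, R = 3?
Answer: 47430 + 465*I*√2 ≈ 47430.0 + 657.61*I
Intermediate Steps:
F(J) = 18 + 2*J² (F(J) = -2 + ((J² + (J - 1*0)*J) + 20) = -2 + ((J² + (J + 0)*J) + 20) = -2 + ((J² + J*J) + 20) = -2 + ((J² + J²) + 20) = -2 + (2*J² + 20) = -2 + (20 + 2*J²) = 18 + 2*J²)
T(f) = √(3 + f) (T(f) = √(f + 3) = √(3 + f))
155*(F(-12) + T(-21)) = 155*((18 + 2*(-12)²) + √(3 - 21)) = 155*((18 + 2*144) + √(-18)) = 155*((18 + 288) + 3*I*√2) = 155*(306 + 3*I*√2) = 47430 + 465*I*√2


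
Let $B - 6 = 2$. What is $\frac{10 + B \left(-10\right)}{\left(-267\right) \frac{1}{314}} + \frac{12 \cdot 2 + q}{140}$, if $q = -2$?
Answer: $\frac{1541537}{18690} \approx 82.479$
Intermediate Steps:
$B = 8$ ($B = 6 + 2 = 8$)
$\frac{10 + B \left(-10\right)}{\left(-267\right) \frac{1}{314}} + \frac{12 \cdot 2 + q}{140} = \frac{10 + 8 \left(-10\right)}{\left(-267\right) \frac{1}{314}} + \frac{12 \cdot 2 - 2}{140} = \frac{10 - 80}{\left(-267\right) \frac{1}{314}} + \left(24 - 2\right) \frac{1}{140} = - \frac{70}{- \frac{267}{314}} + 22 \cdot \frac{1}{140} = \left(-70\right) \left(- \frac{314}{267}\right) + \frac{11}{70} = \frac{21980}{267} + \frac{11}{70} = \frac{1541537}{18690}$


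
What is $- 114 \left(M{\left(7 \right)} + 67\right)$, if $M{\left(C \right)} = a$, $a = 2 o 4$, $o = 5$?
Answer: $-12198$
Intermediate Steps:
$a = 40$ ($a = 2 \cdot 5 \cdot 4 = 10 \cdot 4 = 40$)
$M{\left(C \right)} = 40$
$- 114 \left(M{\left(7 \right)} + 67\right) = - 114 \left(40 + 67\right) = \left(-114\right) 107 = -12198$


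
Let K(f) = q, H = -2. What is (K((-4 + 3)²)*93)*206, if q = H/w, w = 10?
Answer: -19158/5 ≈ -3831.6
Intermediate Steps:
q = -⅕ (q = -2/10 = -2*⅒ = -⅕ ≈ -0.20000)
K(f) = -⅕
(K((-4 + 3)²)*93)*206 = -⅕*93*206 = -93/5*206 = -19158/5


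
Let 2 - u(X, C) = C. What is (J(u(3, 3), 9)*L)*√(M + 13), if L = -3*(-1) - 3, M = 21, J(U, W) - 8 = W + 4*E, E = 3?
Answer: 0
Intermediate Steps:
u(X, C) = 2 - C
J(U, W) = 20 + W (J(U, W) = 8 + (W + 4*3) = 8 + (W + 12) = 8 + (12 + W) = 20 + W)
L = 0 (L = 3 - 3 = 0)
(J(u(3, 3), 9)*L)*√(M + 13) = ((20 + 9)*0)*√(21 + 13) = (29*0)*√34 = 0*√34 = 0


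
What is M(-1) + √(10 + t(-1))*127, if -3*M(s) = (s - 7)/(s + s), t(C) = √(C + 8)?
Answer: -4/3 + 127*√(10 + √7) ≈ 450.29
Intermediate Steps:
t(C) = √(8 + C)
M(s) = -(-7 + s)/(6*s) (M(s) = -(s - 7)/(3*(s + s)) = -(-7 + s)/(3*(2*s)) = -(-7 + s)*1/(2*s)/3 = -(-7 + s)/(6*s))
M(-1) + √(10 + t(-1))*127 = (⅙)*(7 - 1*(-1))/(-1) + √(10 + √(8 - 1))*127 = (⅙)*(-1)*(7 + 1) + √(10 + √7)*127 = (⅙)*(-1)*8 + 127*√(10 + √7) = -4/3 + 127*√(10 + √7)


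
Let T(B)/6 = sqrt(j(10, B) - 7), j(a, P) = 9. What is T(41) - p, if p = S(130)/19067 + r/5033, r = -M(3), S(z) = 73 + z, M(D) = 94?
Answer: 770599/95964211 + 6*sqrt(2) ≈ 8.4933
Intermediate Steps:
r = -94 (r = -1*94 = -94)
T(B) = 6*sqrt(2) (T(B) = 6*sqrt(9 - 7) = 6*sqrt(2))
p = -770599/95964211 (p = (73 + 130)/19067 - 94/5033 = 203*(1/19067) - 94*1/5033 = 203/19067 - 94/5033 = -770599/95964211 ≈ -0.0080301)
T(41) - p = 6*sqrt(2) - 1*(-770599/95964211) = 6*sqrt(2) + 770599/95964211 = 770599/95964211 + 6*sqrt(2)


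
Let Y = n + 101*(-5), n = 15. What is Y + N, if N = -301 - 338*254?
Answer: -86643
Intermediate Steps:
Y = -490 (Y = 15 + 101*(-5) = 15 - 505 = -490)
N = -86153 (N = -301 - 85852 = -86153)
Y + N = -490 - 86153 = -86643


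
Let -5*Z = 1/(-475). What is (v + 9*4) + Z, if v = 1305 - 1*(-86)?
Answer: 3389126/2375 ≈ 1427.0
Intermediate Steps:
v = 1391 (v = 1305 + 86 = 1391)
Z = 1/2375 (Z = -⅕/(-475) = -⅕*(-1/475) = 1/2375 ≈ 0.00042105)
(v + 9*4) + Z = (1391 + 9*4) + 1/2375 = (1391 + 36) + 1/2375 = 1427 + 1/2375 = 3389126/2375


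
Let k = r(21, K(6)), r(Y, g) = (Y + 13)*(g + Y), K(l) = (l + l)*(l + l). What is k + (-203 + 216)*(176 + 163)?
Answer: 10017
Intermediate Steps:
K(l) = 4*l² (K(l) = (2*l)*(2*l) = 4*l²)
r(Y, g) = (13 + Y)*(Y + g)
k = 5610 (k = 21² + 13*21 + 13*(4*6²) + 21*(4*6²) = 441 + 273 + 13*(4*36) + 21*(4*36) = 441 + 273 + 13*144 + 21*144 = 441 + 273 + 1872 + 3024 = 5610)
k + (-203 + 216)*(176 + 163) = 5610 + (-203 + 216)*(176 + 163) = 5610 + 13*339 = 5610 + 4407 = 10017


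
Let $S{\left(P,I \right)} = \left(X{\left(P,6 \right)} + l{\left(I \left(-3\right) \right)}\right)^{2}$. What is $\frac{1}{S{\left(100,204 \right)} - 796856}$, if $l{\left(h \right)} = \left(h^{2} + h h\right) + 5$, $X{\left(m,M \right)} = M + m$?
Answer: $\frac{1}{561298344745} \approx 1.7816 \cdot 10^{-12}$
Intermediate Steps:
$l{\left(h \right)} = 5 + 2 h^{2}$ ($l{\left(h \right)} = \left(h^{2} + h^{2}\right) + 5 = 2 h^{2} + 5 = 5 + 2 h^{2}$)
$S{\left(P,I \right)} = \left(11 + P + 18 I^{2}\right)^{2}$ ($S{\left(P,I \right)} = \left(\left(6 + P\right) + \left(5 + 2 \left(I \left(-3\right)\right)^{2}\right)\right)^{2} = \left(\left(6 + P\right) + \left(5 + 2 \left(- 3 I\right)^{2}\right)\right)^{2} = \left(\left(6 + P\right) + \left(5 + 2 \cdot 9 I^{2}\right)\right)^{2} = \left(\left(6 + P\right) + \left(5 + 18 I^{2}\right)\right)^{2} = \left(11 + P + 18 I^{2}\right)^{2}$)
$\frac{1}{S{\left(100,204 \right)} - 796856} = \frac{1}{\left(11 + 100 + 18 \cdot 204^{2}\right)^{2} - 796856} = \frac{1}{\left(11 + 100 + 18 \cdot 41616\right)^{2} - 796856} = \frac{1}{\left(11 + 100 + 749088\right)^{2} - 796856} = \frac{1}{749199^{2} - 796856} = \frac{1}{561299141601 - 796856} = \frac{1}{561298344745}$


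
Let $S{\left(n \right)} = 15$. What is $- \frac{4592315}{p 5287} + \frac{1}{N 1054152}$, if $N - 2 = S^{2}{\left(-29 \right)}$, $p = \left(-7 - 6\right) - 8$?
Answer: $\frac{52328883600847}{1265139468648} \approx 41.362$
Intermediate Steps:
$p = -21$ ($p = \left(-7 - 6\right) - 8 = -13 - 8 = -21$)
$N = 227$ ($N = 2 + 15^{2} = 2 + 225 = 227$)
$- \frac{4592315}{p 5287} + \frac{1}{N 1054152} = - \frac{4592315}{\left(-21\right) 5287} + \frac{1}{227 \cdot 1054152} = - \frac{4592315}{-111027} + \frac{1}{227} \cdot \frac{1}{1054152} = \left(-4592315\right) \left(- \frac{1}{111027}\right) + \frac{1}{239292504} = \frac{656045}{15861} + \frac{1}{239292504} = \frac{52328883600847}{1265139468648}$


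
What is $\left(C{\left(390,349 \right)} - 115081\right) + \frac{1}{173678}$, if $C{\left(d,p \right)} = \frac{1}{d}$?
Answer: $- \frac{1948736153488}{16933605} \approx -1.1508 \cdot 10^{5}$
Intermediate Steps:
$\left(C{\left(390,349 \right)} - 115081\right) + \frac{1}{173678} = \left(\frac{1}{390} - 115081\right) + \frac{1}{173678} = - \frac{44881589}{390} + \frac{1}{173678} = - \frac{1948736153488}{16933605}$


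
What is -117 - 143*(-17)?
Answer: 2314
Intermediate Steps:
-117 - 143*(-17) = -117 + 2431 = 2314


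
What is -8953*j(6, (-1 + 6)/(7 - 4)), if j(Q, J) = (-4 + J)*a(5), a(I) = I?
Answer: 313355/3 ≈ 1.0445e+5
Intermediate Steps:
j(Q, J) = -20 + 5*J (j(Q, J) = (-4 + J)*5 = -20 + 5*J)
-8953*j(6, (-1 + 6)/(7 - 4)) = -8953*(-20 + 5*((-1 + 6)/(7 - 4))) = -8953*(-20 + 5*(5/3)) = -8953*(-20 + 25/3) = -8953*(-35/3) = 313355/3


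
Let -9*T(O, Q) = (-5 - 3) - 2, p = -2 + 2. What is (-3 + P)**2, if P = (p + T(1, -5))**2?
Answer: 20449/6561 ≈ 3.1167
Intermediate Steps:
p = 0
T(O, Q) = 10/9 (T(O, Q) = -((-5 - 3) - 2)/9 = -(-8 - 2)/9 = -1/9*(-10) = 10/9)
P = 100/81 (P = (0 + 10/9)**2 = (10/9)**2 = 100/81 ≈ 1.2346)
(-3 + P)**2 = (-3 + 100/81)**2 = (-143/81)**2 = 20449/6561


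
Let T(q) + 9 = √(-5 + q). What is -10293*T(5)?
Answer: 92637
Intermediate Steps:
T(q) = -9 + √(-5 + q)
-10293*T(5) = -10293*(-9 + √(-5 + 5)) = -10293*(-9 + √0) = -10293*(-9 + 0) = -10293*(-9) = 92637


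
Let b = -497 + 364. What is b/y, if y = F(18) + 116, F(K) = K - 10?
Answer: -133/124 ≈ -1.0726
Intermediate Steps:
b = -133
F(K) = -10 + K
y = 124 (y = (-10 + 18) + 116 = 8 + 116 = 124)
b/y = -133/124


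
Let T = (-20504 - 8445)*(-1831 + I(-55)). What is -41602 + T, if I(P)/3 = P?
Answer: 57740602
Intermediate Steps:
I(P) = 3*P
T = 57782204 (T = (-20504 - 8445)*(-1831 + 3*(-55)) = -28949*(-1831 - 165) = -28949*(-1996) = 57782204)
-41602 + T = -41602 + 57782204 = 57740602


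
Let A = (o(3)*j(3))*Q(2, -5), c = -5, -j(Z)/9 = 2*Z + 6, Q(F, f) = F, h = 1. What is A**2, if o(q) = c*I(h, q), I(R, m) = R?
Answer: 1166400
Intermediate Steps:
j(Z) = -54 - 18*Z (j(Z) = -9*(2*Z + 6) = -9*(6 + 2*Z) = -54 - 18*Z)
o(q) = -5 (o(q) = -5*1 = -5)
A = 1080 (A = -5*(-54 - 18*3)*2 = -5*(-54 - 54)*2 = -5*(-108)*2 = 540*2 = 1080)
A**2 = 1080**2 = 1166400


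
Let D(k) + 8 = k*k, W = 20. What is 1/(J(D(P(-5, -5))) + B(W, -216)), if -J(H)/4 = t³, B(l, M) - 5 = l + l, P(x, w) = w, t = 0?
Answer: 1/45 ≈ 0.022222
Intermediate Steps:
B(l, M) = 5 + 2*l (B(l, M) = 5 + (l + l) = 5 + 2*l)
D(k) = -8 + k² (D(k) = -8 + k*k = -8 + k²)
J(H) = 0 (J(H) = -4*0³ = -4*0 = 0)
1/(J(D(P(-5, -5))) + B(W, -216)) = 1/(0 + (5 + 2*20)) = 1/(0 + (5 + 40)) = 1/(0 + 45) = 1/45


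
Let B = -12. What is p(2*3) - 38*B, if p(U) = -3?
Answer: 453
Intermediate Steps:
p(2*3) - 38*B = -3 - 38*(-12) = -3 + 456 = 453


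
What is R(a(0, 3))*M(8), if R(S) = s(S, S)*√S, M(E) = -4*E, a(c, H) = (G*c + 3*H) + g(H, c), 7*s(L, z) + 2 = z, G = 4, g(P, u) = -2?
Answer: -160*√7/7 ≈ -60.474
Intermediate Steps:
s(L, z) = -2/7 + z/7
a(c, H) = -2 + 3*H + 4*c (a(c, H) = (4*c + 3*H) - 2 = (3*H + 4*c) - 2 = -2 + 3*H + 4*c)
R(S) = √S*(-2/7 + S/7) (R(S) = (-2/7 + S/7)*√S = √S*(-2/7 + S/7))
R(a(0, 3))*M(8) = (√(-2 + 3*3 + 4*0)*(-2 + (-2 + 3*3 + 4*0))/7)*(-4*8) = (√(-2 + 9 + 0)*(-2 + (-2 + 9 + 0))/7)*(-32) = (√7*(-2 + 7)/7)*(-32) = ((⅐)*√7*5)*(-32) = (5*√7/7)*(-32) = -160*√7/7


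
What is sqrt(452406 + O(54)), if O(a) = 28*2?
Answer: sqrt(452462) ≈ 672.65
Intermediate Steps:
O(a) = 56
sqrt(452406 + O(54)) = sqrt(452406 + 56) = sqrt(452462)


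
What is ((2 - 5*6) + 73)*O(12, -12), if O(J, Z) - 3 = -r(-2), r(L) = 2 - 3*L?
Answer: -225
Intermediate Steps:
O(J, Z) = -5 (O(J, Z) = 3 - (2 - 3*(-2)) = 3 - (2 + 6) = 3 - 1*8 = 3 - 8 = -5)
((2 - 5*6) + 73)*O(12, -12) = ((2 - 5*6) + 73)*(-5) = ((2 - 30) + 73)*(-5) = (-28 + 73)*(-5) = 45*(-5) = -225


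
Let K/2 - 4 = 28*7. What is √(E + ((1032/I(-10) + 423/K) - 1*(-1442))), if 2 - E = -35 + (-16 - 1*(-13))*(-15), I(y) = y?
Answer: √532743/20 ≈ 36.495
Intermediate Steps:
K = 400 (K = 8 + 2*(28*7) = 8 + 2*196 = 8 + 392 = 400)
E = -8 (E = 2 - (-35 + (-16 - 1*(-13))*(-15)) = 2 - (-35 + (-16 + 13)*(-15)) = 2 - (-35 - 3*(-15)) = 2 - (-35 + 45) = 2 - 1*10 = 2 - 10 = -8)
√(E + ((1032/I(-10) + 423/K) - 1*(-1442))) = √(-8 + ((1032/(-10) + 423/400) - 1*(-1442))) = √(-8 + ((1032*(-⅒) + 423*(1/400)) + 1442)) = √(-8 + ((-516/5 + 423/400) + 1442)) = √(-8 + (-40857/400 + 1442)) = √(-8 + 535943/400) = √(532743/400) = √532743/20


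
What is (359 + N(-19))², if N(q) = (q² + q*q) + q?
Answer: 1127844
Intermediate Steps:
N(q) = q + 2*q² (N(q) = (q² + q²) + q = 2*q² + q = q + 2*q²)
(359 + N(-19))² = (359 - 19*(1 + 2*(-19)))² = (359 - 19*(1 - 38))² = (359 - 19*(-37))² = (359 + 703)² = 1062² = 1127844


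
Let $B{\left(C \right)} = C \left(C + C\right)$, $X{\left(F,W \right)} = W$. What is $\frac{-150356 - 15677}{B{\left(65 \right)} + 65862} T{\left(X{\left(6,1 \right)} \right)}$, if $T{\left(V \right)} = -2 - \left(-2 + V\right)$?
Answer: $\frac{23719}{10616} \approx 2.2343$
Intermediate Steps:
$B{\left(C \right)} = 2 C^{2}$ ($B{\left(C \right)} = C 2 C = 2 C^{2}$)
$T{\left(V \right)} = - V$ ($T{\left(V \right)} = -2 - \left(-2 + V\right) = - V$)
$\frac{-150356 - 15677}{B{\left(65 \right)} + 65862} T{\left(X{\left(6,1 \right)} \right)} = \frac{-150356 - 15677}{2 \cdot 65^{2} + 65862} \left(\left(-1\right) 1\right) = - \frac{166033}{2 \cdot 4225 + 65862} \left(-1\right) = - \frac{166033}{8450 + 65862} \left(-1\right) = - \frac{166033}{74312} \left(-1\right) = \left(-166033\right) \frac{1}{74312} \left(-1\right) = \left(- \frac{23719}{10616}\right) \left(-1\right) = \frac{23719}{10616}$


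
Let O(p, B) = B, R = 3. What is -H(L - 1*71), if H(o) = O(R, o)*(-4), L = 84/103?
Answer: -28916/103 ≈ -280.74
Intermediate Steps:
L = 84/103 (L = 84*(1/103) = 84/103 ≈ 0.81553)
H(o) = -4*o (H(o) = o*(-4) = -4*o)
-H(L - 1*71) = -(-4)*(84/103 - 1*71) = -(-4)*(84/103 - 71) = -(-4)*(-7229)/103 = -1*28916/103 = -28916/103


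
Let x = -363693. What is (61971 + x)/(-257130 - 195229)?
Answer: 301722/452359 ≈ 0.66700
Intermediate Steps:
(61971 + x)/(-257130 - 195229) = (61971 - 363693)/(-257130 - 195229) = -301722/(-452359) = -301722*(-1/452359) = 301722/452359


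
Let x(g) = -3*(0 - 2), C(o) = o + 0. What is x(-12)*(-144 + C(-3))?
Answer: -882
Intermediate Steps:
C(o) = o
x(g) = 6 (x(g) = -3*(-2) = 6)
x(-12)*(-144 + C(-3)) = 6*(-144 - 3) = 6*(-147) = -882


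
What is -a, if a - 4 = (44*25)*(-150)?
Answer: 164996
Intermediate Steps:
a = -164996 (a = 4 + (44*25)*(-150) = 4 + 1100*(-150) = 4 - 165000 = -164996)
-a = -1*(-164996) = 164996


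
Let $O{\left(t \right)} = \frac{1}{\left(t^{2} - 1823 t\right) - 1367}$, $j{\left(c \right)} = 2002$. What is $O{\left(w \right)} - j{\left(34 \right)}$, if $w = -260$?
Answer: $- \frac{1081506425}{540213} \approx -2002.0$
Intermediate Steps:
$O{\left(t \right)} = \frac{1}{-1367 + t^{2} - 1823 t}$
$O{\left(w \right)} - j{\left(34 \right)} = \frac{1}{-1367 + \left(-260\right)^{2} - -473980} - 2002 = \frac{1}{-1367 + 67600 + 473980} - 2002 = \frac{1}{540213} - 2002 = - \frac{1081506425}{540213}$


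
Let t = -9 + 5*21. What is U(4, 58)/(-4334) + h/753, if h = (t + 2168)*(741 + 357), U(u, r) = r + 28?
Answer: 1795617415/543917 ≈ 3301.3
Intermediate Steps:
t = 96 (t = -9 + 105 = 96)
U(u, r) = 28 + r
h = 2485872 (h = (96 + 2168)*(741 + 357) = 2264*1098 = 2485872)
U(4, 58)/(-4334) + h/753 = (28 + 58)/(-4334) + 2485872/753 = 86*(-1/4334) + 2485872*(1/753) = -43/2167 + 828624/251 = 1795617415/543917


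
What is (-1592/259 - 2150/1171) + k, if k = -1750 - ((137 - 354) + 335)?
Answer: -568964934/303289 ≈ -1876.0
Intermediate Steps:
k = -1868 (k = -1750 - (-217 + 335) = -1750 - 1*118 = -1750 - 118 = -1868)
(-1592/259 - 2150/1171) + k = (-1592/259 - 2150/1171) - 1868 = -2421082/303289 - 1868 = -568964934/303289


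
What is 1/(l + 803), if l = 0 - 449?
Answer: 1/354 ≈ 0.0028249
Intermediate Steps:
l = -449
1/(l + 803) = 1/(-449 + 803) = 1/354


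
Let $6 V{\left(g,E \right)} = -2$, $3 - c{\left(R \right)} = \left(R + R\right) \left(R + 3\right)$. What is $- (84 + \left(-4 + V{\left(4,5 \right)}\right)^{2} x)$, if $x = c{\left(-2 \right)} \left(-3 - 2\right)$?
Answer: $\frac{5159}{9} \approx 573.22$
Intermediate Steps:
$c{\left(R \right)} = 3 - 2 R \left(3 + R\right)$ ($c{\left(R \right)} = 3 - \left(R + R\right) \left(R + 3\right) = 3 - 2 R \left(3 + R\right)$)
$V{\left(g,E \right)} = - \frac{1}{3}$ ($V{\left(g,E \right)} = \frac{1}{6} \left(-2\right) = - \frac{1}{3}$)
$x = -35$ ($x = \left(3 - -12 - 2 \left(-2\right)^{2}\right) \left(-3 - 2\right) = \left(3 + 12 - 8\right) \left(-5\right) = 7 \left(-5\right) = -35$)
$- (84 + \left(-4 + V{\left(4,5 \right)}\right)^{2} x) = - (84 + \left(-4 - \frac{1}{3}\right)^{2} \left(-35\right)) = - (84 + \left(- \frac{13}{3}\right)^{2} \left(-35\right)) = - (84 + \frac{169}{9} \left(-35\right)) = - (84 - \frac{5915}{9}) = \left(-1\right) \left(- \frac{5159}{9}\right) = \frac{5159}{9}$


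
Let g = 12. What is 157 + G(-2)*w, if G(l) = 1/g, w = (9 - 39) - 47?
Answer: 1807/12 ≈ 150.58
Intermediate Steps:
w = -77 (w = -30 - 47 = -77)
G(l) = 1/12
157 + G(-2)*w = 157 + (1/12)*(-77) = 157 - 77/12 = 1807/12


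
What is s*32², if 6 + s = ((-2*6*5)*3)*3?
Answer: -559104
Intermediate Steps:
s = -546 (s = -6 + ((-2*6*5)*3)*3 = -6 + (-12*5*3)*3 = -6 - 60*3*3 = -6 - 180*3 = -6 - 540 = -546)
s*32² = -546*32² = -546*1024 = -559104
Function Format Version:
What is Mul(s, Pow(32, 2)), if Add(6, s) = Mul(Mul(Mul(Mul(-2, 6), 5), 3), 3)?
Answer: -559104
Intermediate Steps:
s = -546 (s = Add(-6, Mul(Mul(Mul(Mul(-2, 6), 5), 3), 3)) = Add(-6, Mul(Mul(Mul(-12, 5), 3), 3)) = Add(-6, Mul(Mul(-60, 3), 3)) = Add(-6, Mul(-180, 3)) = Add(-6, -540) = -546)
Mul(s, Pow(32, 2)) = Mul(-546, Pow(32, 2)) = Mul(-546, 1024) = -559104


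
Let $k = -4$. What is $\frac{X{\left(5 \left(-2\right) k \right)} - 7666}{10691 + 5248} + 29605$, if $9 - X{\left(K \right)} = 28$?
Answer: $\frac{471866410}{15939} \approx 29605.0$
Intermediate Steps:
$X{\left(K \right)} = -19$ ($X{\left(K \right)} = 9 - 28 = -19$)
$\frac{X{\left(5 \left(-2\right) k \right)} - 7666}{10691 + 5248} + 29605 = \frac{-19 - 7666}{10691 + 5248} + 29605 = - \frac{7685}{15939} + 29605 = \frac{471866410}{15939}$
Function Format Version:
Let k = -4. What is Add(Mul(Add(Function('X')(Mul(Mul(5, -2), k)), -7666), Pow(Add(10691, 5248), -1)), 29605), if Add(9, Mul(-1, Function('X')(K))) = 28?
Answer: Rational(471866410, 15939) ≈ 29605.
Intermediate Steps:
Function('X')(K) = -19 (Function('X')(K) = Add(9, Mul(-1, 28)) = Add(9, -28) = -19)
Add(Mul(Add(Function('X')(Mul(Mul(5, -2), k)), -7666), Pow(Add(10691, 5248), -1)), 29605) = Add(Mul(Add(-19, -7666), Pow(Add(10691, 5248), -1)), 29605) = Add(Mul(-7685, Pow(15939, -1)), 29605) = Add(Mul(-7685, Rational(1, 15939)), 29605) = Add(Rational(-7685, 15939), 29605) = Rational(471866410, 15939)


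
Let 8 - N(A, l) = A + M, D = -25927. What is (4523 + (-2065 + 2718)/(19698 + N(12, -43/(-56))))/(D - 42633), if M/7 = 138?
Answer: -84707397/1283991680 ≈ -0.065972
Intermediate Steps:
M = 966 (M = 7*138 = 966)
N(A, l) = -958 - A (N(A, l) = 8 - (A + 966) = 8 - (966 + A) = 8 + (-966 - A) = -958 - A)
(4523 + (-2065 + 2718)/(19698 + N(12, -43/(-56))))/(D - 42633) = (4523 + (-2065 + 2718)/(19698 + (-958 - 1*12)))/(-25927 - 42633) = (4523 + 653/(19698 + (-958 - 12)))/(-68560) = (4523 + 653/(19698 - 970))*(-1/68560) = (4523 + 653/18728)*(-1/68560) = (84707397/18728)*(-1/68560) = -84707397/1283991680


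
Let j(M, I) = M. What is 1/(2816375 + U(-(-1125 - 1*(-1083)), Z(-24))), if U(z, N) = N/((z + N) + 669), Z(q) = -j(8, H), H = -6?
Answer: 703/1979911617 ≈ 3.5507e-7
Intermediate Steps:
Z(q) = -8 (Z(q) = -1*8 = -8)
U(z, N) = N/(669 + N + z) (U(z, N) = N/((N + z) + 669) = N/(669 + N + z))
1/(2816375 + U(-(-1125 - 1*(-1083)), Z(-24))) = 1/(2816375 - 8/(669 - 8 - (-1125 - 1*(-1083)))) = 1/(2816375 - 8/(669 - 8 - (-1125 + 1083))) = 1/(2816375 - 8/(669 - 8 - 1*(-42))) = 1/(2816375 - 8/(669 - 8 + 42)) = 1/(2816375 - 8/703) = 1/(1979911617/703) = 703/1979911617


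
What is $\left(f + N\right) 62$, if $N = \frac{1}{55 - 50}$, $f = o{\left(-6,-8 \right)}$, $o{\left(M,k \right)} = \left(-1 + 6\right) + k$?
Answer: $- \frac{868}{5} \approx -173.6$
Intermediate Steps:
$o{\left(M,k \right)} = 5 + k$
$f = -3$ ($f = 5 - 8 = -3$)
$N = \frac{1}{5} \approx 0.2$
$\left(f + N\right) 62 = \left(-3 + \frac{1}{5}\right) 62 = \left(- \frac{14}{5}\right) 62 = - \frac{868}{5}$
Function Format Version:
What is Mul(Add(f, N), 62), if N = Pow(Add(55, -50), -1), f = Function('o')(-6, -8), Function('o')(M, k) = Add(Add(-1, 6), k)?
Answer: Rational(-868, 5) ≈ -173.60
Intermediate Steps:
Function('o')(M, k) = Add(5, k)
f = -3 (f = Add(5, -8) = -3)
N = Rational(1, 5) (N = Pow(5, -1) = Rational(1, 5) ≈ 0.20000)
Mul(Add(f, N), 62) = Mul(Add(-3, Rational(1, 5)), 62) = Mul(Rational(-14, 5), 62) = Rational(-868, 5)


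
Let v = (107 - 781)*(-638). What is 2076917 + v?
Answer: 2506929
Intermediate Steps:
v = 430012 (v = -674*(-638) = 430012)
2076917 + v = 2076917 + 430012 = 2506929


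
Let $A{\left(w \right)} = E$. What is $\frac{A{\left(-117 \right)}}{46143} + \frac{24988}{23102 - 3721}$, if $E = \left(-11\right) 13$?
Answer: $\frac{1150249801}{894297483} \approx 1.2862$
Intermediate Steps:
$E = -143$
$A{\left(w \right)} = -143$
$\frac{A{\left(-117 \right)}}{46143} + \frac{24988}{23102 - 3721} = - \frac{143}{46143} + \frac{24988}{23102 - 3721} = \left(-143\right) \frac{1}{46143} + \frac{24988}{23102 - 3721} = - \frac{143}{46143} + \frac{24988}{19381} = \frac{1150249801}{894297483}$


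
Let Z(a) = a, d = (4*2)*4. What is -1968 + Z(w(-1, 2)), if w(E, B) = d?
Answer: -1936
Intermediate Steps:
d = 32 (d = 8*4 = 32)
w(E, B) = 32
-1968 + Z(w(-1, 2)) = -1968 + 32 = -1936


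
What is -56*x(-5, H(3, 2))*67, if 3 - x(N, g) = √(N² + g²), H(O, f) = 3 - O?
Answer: 7504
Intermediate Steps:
x(N, g) = 3 - √(N² + g²)
-56*x(-5, H(3, 2))*67 = -56*(3 - √((-5)² + (3 - 1*3)²))*67 = -56*(3 - √(25 + (3 - 3)²))*67 = -56*(3 - √(25 + 0²))*67 = -56*(3 - √(25 + 0))*67 = -56*(3 - √25)*67 = -56*(3 - 1*5)*67 = -56*(3 - 5)*67 = -56*(-2)*67 = 112*67 = 7504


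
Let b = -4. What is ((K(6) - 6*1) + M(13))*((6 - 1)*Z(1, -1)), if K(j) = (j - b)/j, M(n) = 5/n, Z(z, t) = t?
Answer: 770/39 ≈ 19.744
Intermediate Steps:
K(j) = (4 + j)/j (K(j) = (j - 1*(-4))/j = (j + 4)/j = (4 + j)/j)
((K(6) - 6*1) + M(13))*((6 - 1)*Z(1, -1)) = (((4 + 6)/6 - 6*1) + 5/13)*((6 - 1)*(-1)) = (((1/6)*10 - 6) + 5*(1/13))*(5*(-1)) = ((5/3 - 6) + 5/13)*(-5) = (-13/3 + 5/13)*(-5) = -154/39*(-5) = 770/39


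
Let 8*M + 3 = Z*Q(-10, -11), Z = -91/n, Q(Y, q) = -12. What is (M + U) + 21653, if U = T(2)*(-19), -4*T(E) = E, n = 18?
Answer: 520073/24 ≈ 21670.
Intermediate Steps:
T(E) = -E/4
Z = -91/18 ≈ -5.0556
M = 173/24 (M = -3/8 + (-91/18*(-12))/8 = -3/8 + (⅛)*(182/3) = -3/8 + 91/12 = 173/24 ≈ 7.2083)
U = 19/2 (U = -¼*2*(-19) = -½*(-19) = 19/2 ≈ 9.5000)
(M + U) + 21653 = (173/24 + 19/2) + 21653 = 401/24 + 21653 = 520073/24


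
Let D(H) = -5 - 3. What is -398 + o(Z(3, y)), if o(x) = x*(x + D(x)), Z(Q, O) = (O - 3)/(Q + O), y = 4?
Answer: -19557/49 ≈ -399.12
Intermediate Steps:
D(H) = -8
Z(Q, O) = (-3 + O)/(O + Q)
o(x) = x*(-8 + x) (o(x) = x*(x - 8) = x*(-8 + x))
-398 + o(Z(3, y)) = -398 + ((-3 + 4)/(4 + 3))*(-8 + (-3 + 4)/(4 + 3)) = -398 + (1/7)*(-8 + 1/7) = -398 + ((⅐)*1)*(-8 + (⅐)*1) = -398 + (-8 + ⅐)/7 = -398 + (⅐)*(-55/7) = -398 - 55/49 = -19557/49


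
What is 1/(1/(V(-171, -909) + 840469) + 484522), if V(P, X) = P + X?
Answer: 839389/406702437059 ≈ 2.0639e-6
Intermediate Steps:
1/(1/(V(-171, -909) + 840469) + 484522) = 1/(1/((-171 - 909) + 840469) + 484522) = 1/(1/(-1080 + 840469) + 484522) = 1/(1/839389 + 484522) = 1/(406702437059/839389) = 839389/406702437059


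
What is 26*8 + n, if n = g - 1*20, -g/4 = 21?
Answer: 104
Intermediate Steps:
g = -84 (g = -4*21 = -84)
n = -104 (n = -84 - 1*20 = -84 - 20 = -104)
26*8 + n = 26*8 - 104 = 208 - 104 = 104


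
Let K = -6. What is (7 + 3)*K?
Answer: -60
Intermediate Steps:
(7 + 3)*K = (7 + 3)*(-6) = 10*(-6) = -60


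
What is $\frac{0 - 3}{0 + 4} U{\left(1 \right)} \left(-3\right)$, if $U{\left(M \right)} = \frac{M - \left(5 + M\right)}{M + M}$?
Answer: $- \frac{45}{8} \approx -5.625$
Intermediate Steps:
$U{\left(M \right)} = - \frac{5}{2 M}$
$\frac{0 - 3}{0 + 4} U{\left(1 \right)} \left(-3\right) = \frac{0 - 3}{0 + 4} \left(- \frac{5}{2 \cdot 1}\right) \left(-3\right) = - \frac{3}{4} \left(\left(- \frac{5}{2}\right) 1\right) \left(-3\right) = \left(-3\right) \frac{1}{4} \left(- \frac{5}{2}\right) \left(-3\right) = \left(- \frac{3}{4}\right) \left(- \frac{5}{2}\right) \left(-3\right) = \frac{15}{8} \left(-3\right) = - \frac{45}{8}$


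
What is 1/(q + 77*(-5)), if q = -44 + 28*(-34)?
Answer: -1/1381 ≈ -0.00072411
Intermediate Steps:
q = -996 (q = -44 - 952 = -996)
1/(q + 77*(-5)) = 1/(-996 + 77*(-5)) = 1/(-996 - 385) = 1/(-1381) = -1/1381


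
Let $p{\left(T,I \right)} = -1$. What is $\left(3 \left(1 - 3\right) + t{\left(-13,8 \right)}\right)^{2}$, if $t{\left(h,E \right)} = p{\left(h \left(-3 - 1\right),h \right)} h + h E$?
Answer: $9409$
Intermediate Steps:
$t{\left(h,E \right)} = - h + E h$ ($t{\left(h,E \right)} = - h + h E = - h + E h$)
$\left(3 \left(1 - 3\right) + t{\left(-13,8 \right)}\right)^{2} = \left(3 \left(1 - 3\right) - 13 \left(-1 + 8\right)\right)^{2} = \left(3 \left(-2\right) - 91\right)^{2} = \left(-6 - 91\right)^{2} = \left(-97\right)^{2} = 9409$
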